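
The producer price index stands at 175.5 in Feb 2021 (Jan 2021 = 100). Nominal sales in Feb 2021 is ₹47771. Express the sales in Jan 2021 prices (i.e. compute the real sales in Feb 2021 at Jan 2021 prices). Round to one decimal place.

27219.9

Real = Nominal ÷ (Index/100) = 47771 ÷ (175.5/100)
     = 47771 ÷ 1.755 = 27219.9430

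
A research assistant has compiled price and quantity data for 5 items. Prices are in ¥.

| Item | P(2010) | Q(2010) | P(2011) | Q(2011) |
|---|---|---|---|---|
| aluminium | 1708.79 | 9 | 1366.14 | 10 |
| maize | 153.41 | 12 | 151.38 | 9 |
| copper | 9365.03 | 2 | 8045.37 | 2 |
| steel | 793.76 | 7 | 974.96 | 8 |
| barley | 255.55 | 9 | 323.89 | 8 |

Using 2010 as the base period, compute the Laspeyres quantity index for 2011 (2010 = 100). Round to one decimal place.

Laspeyres quantity index uses base-period prices as weights.
ΣP(2010)·Q(2011) = 1708.79×10 + 153.41×9 + 9365.03×2 + 793.76×8 + 255.55×8 = 17087.9 + 1380.69 + 18730.06 + 6350.08 + 2044.4 = 45593.13
ΣP(2010)·Q(2010) = 1708.79×9 + 153.41×12 + 9365.03×2 + 793.76×7 + 255.55×9 = 15379.11 + 1840.92 + 18730.06 + 5556.32 + 2299.95 = 43806.36
Index = 45593.13 / 43806.36 × 100 = 104.0788

104.1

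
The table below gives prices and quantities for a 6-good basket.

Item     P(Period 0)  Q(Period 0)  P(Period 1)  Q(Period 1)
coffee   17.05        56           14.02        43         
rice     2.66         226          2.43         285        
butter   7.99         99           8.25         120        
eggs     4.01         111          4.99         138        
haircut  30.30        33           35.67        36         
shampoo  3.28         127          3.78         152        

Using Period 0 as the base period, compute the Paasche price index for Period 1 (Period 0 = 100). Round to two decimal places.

105.22

Paasche price index uses current-period quantities as weights.
ΣP(Period 1)·Q(Period 1) = 14.02×43 + 2.43×285 + 8.25×120 + 4.99×138 + 35.67×36 + 3.78×152 = 602.86 + 692.55 + 990 + 688.62 + 1284.12 + 574.56 = 4832.71
ΣP(Period 0)·Q(Period 1) = 17.05×43 + 2.66×285 + 7.99×120 + 4.01×138 + 30.30×36 + 3.28×152 = 733.15 + 758.1 + 958.8 + 553.38 + 1090.8 + 498.56 = 4592.79
Index = 4832.71 / 4592.79 × 100 = 105.2238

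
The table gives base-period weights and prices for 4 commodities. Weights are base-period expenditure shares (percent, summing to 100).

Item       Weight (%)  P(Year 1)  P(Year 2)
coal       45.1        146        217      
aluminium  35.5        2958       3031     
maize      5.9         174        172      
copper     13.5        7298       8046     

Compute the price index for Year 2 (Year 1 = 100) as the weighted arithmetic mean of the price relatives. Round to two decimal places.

124.12

coal: 45.1 × (217/146) = 45.1 × 1.486301 = 67.0322
aluminium: 35.5 × (3031/2958) = 35.5 × 1.024679 = 36.3761
maize: 5.9 × (172/174) = 5.9 × 0.988506 = 5.8322
copper: 13.5 × (8046/7298) = 13.5 × 1.102494 = 14.8837
Index = Σ wᵢ·(p₁ᵢ/p₀ᵢ) = 67.0322 + 36.3761 + 5.8322 + 14.8837 = 124.1241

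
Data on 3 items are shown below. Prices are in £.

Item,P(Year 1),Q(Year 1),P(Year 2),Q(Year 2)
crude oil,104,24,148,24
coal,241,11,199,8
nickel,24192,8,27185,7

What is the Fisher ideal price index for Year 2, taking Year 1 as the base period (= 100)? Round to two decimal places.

Laspeyres component (base-period weights):
ΣP(Year 2)Q(Year 1) = 148×24 + 199×11 + 27185×8 = 3552 + 2189 + 217480 = 223221
ΣP(Year 1)Q(Year 1) = 104×24 + 241×11 + 24192×8 = 2496 + 2651 + 193536 = 198683
L = 223221 / 198683 × 100 = 112.3503
Paasche component (current-period weights):
ΣP(Year 2)Q(Year 2) = 148×24 + 199×8 + 27185×7 = 3552 + 1592 + 190295 = 195439
ΣP(Year 1)Q(Year 2) = 104×24 + 241×8 + 24192×7 = 2496 + 1928 + 169344 = 173768
P = 195439 / 173768 × 100 = 112.4712
Fisher = √(L × P) = √(112.3503 × 112.4712) = 112.4108

112.41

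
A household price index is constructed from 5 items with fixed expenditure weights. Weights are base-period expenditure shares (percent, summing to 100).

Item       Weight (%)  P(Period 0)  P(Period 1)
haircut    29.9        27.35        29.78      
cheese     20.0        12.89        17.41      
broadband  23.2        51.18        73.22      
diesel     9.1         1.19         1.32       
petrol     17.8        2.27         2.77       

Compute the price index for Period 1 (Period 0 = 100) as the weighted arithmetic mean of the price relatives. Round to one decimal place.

124.6

haircut: 29.9 × (29.78/27.35) = 29.9 × 1.088848 = 32.5566
cheese: 20.0 × (17.41/12.89) = 20.0 × 1.350659 = 27.0132
broadband: 23.2 × (73.22/51.18) = 23.2 × 1.430637 = 33.1908
diesel: 9.1 × (1.32/1.19) = 9.1 × 1.109244 = 10.0941
petrol: 17.8 × (2.77/2.27) = 17.8 × 1.220264 = 21.7207
Index = Σ wᵢ·(p₁ᵢ/p₀ᵢ) = 32.5566 + 27.0132 + 33.1908 + 10.0941 + 21.7207 = 124.5754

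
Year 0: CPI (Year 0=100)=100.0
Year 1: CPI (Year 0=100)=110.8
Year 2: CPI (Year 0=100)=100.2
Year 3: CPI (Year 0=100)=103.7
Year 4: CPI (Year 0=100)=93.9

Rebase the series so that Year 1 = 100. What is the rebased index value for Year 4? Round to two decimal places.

Rebased(Year 4) = 93.9 / 110.8 × 100 = 84.7473

84.75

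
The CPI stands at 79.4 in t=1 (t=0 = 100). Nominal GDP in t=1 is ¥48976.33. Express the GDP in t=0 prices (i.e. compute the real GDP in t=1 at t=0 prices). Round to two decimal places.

61683.04

Real = Nominal ÷ (Index/100) = 48976.33 ÷ (79.4/100)
     = 48976.33 ÷ 0.794 = 61683.0353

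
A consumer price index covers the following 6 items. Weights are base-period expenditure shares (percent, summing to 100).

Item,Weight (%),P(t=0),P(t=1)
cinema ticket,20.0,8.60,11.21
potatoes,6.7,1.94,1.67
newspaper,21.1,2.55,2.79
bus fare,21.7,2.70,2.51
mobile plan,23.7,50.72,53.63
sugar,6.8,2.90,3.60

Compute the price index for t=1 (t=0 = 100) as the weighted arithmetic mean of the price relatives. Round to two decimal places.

cinema ticket: 20.0 × (11.21/8.60) = 20.0 × 1.303488 = 26.0698
potatoes: 6.7 × (1.67/1.94) = 6.7 × 0.860825 = 5.7675
newspaper: 21.1 × (2.79/2.55) = 21.1 × 1.094118 = 23.0859
bus fare: 21.7 × (2.51/2.70) = 21.7 × 0.929630 = 20.1730
mobile plan: 23.7 × (53.63/50.72) = 23.7 × 1.057374 = 25.0598
sugar: 6.8 × (3.60/2.90) = 6.8 × 1.241379 = 8.4414
Index = Σ wᵢ·(p₁ᵢ/p₀ᵢ) = 26.0698 + 5.7675 + 23.0859 + 20.1730 + 25.0598 + 8.4414 = 108.5973

108.60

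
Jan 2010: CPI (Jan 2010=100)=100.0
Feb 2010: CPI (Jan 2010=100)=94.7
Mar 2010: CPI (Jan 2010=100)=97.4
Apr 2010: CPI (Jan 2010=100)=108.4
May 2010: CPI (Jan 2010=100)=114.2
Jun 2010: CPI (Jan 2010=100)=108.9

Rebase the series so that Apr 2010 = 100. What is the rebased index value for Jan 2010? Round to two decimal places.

92.25

Rebased(Jan 2010) = 100.0 / 108.4 × 100 = 92.2509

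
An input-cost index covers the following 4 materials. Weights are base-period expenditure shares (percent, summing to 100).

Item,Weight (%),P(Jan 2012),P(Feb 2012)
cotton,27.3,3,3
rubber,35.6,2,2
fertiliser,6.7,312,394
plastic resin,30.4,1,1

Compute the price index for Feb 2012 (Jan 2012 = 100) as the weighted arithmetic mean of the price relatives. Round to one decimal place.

cotton: 27.3 × (3/3) = 27.3 × 1.000000 = 27.3000
rubber: 35.6 × (2/2) = 35.6 × 1.000000 = 35.6000
fertiliser: 6.7 × (394/312) = 6.7 × 1.262821 = 8.4609
plastic resin: 30.4 × (1/1) = 30.4 × 1.000000 = 30.4000
Index = Σ wᵢ·(p₁ᵢ/p₀ᵢ) = 27.3000 + 35.6000 + 8.4609 + 30.4000 = 101.7609

101.8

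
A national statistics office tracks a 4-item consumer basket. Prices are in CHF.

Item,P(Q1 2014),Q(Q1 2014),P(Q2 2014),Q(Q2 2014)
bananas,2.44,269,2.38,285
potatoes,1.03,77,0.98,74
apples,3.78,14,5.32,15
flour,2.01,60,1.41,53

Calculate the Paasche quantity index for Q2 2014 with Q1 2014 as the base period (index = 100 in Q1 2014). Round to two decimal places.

Paasche quantity index uses current-period prices as weights.
ΣP(Q2 2014)·Q(Q2 2014) = 2.38×285 + 0.98×74 + 5.32×15 + 1.41×53 = 678.3 + 72.52 + 79.8 + 74.73 = 905.35
ΣP(Q2 2014)·Q(Q1 2014) = 2.38×269 + 0.98×77 + 5.32×14 + 1.41×60 = 640.22 + 75.46 + 74.48 + 84.6 = 874.76
Index = 905.35 / 874.76 × 100 = 103.4970

103.50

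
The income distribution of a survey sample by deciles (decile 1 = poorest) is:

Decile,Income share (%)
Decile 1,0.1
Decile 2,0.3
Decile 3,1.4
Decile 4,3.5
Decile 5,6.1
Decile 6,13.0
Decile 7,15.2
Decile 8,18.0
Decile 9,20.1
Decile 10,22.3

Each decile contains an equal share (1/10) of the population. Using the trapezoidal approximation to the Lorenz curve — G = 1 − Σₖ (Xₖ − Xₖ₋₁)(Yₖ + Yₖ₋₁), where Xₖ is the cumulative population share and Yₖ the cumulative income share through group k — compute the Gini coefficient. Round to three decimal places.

Cumulative income shares Yₖ: 0.0010, 0.0040, 0.0180, 0.0530, 0.1140, 0.2440, 0.3960, 0.5760, 0.7770, 1.0000
Σ (Xₖ−Xₖ₋₁)(Yₖ+Yₖ₋₁) = (1/10)(0.0010+0.0000) + (1/10)(0.0040+0.0010) + (1/10)(0.0180+0.0040) + (1/10)(0.0530+0.0180) + (1/10)(0.1140+0.0530) + (1/10)(0.2440+0.1140) + (1/10)(0.3960+0.2440) + (1/10)(0.5760+0.3960) + (1/10)(0.7770+0.5760) + (1/10)(1.0000+0.7770)
  = 0.0001 + 0.0005 + 0.0022 + 0.0071 + 0.0167 + 0.0358 + 0.0640 + 0.0972 + 0.1353 + 0.1777 = 0.5366
G = 1 − 0.5366 = 0.4634

0.463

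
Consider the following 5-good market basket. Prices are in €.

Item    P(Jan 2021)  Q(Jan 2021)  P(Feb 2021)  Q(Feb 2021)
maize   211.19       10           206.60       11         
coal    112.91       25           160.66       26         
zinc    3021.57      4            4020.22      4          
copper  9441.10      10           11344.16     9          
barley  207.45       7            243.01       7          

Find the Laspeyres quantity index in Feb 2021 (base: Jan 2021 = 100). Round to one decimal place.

Laspeyres quantity index uses base-period prices as weights.
ΣP(Jan 2021)·Q(Feb 2021) = 211.19×11 + 112.91×26 + 3021.57×4 + 9441.10×9 + 207.45×7 = 2323.09 + 2935.66 + 12086.28 + 84969.9 + 1452.15 = 103767.08
ΣP(Jan 2021)·Q(Jan 2021) = 211.19×10 + 112.91×25 + 3021.57×4 + 9441.10×10 + 207.45×7 = 2111.9 + 2822.75 + 12086.28 + 94411 + 1452.15 = 112884.08
Index = 103767.08 / 112884.08 × 100 = 91.9236

91.9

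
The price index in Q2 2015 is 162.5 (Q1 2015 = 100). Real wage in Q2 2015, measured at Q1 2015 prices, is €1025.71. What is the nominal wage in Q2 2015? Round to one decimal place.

1666.8

Nominal = Real × (Index/100) = 1025.71 × (162.5/100)
        = 1025.71 × 1.625 = 1666.7787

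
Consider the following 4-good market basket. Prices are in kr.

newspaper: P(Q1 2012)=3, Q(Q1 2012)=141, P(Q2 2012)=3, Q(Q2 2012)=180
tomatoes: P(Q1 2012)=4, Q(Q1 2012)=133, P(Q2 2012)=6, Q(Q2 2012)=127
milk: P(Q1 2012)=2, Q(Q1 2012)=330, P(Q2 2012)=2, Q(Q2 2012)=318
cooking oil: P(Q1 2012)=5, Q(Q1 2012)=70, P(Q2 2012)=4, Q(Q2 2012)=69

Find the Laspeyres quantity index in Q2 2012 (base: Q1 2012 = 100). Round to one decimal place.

Laspeyres quantity index uses base-period prices as weights.
ΣP(Q1 2012)·Q(Q2 2012) = 3×180 + 4×127 + 2×318 + 5×69 = 540 + 508 + 636 + 345 = 2029
ΣP(Q1 2012)·Q(Q1 2012) = 3×141 + 4×133 + 2×330 + 5×70 = 423 + 532 + 660 + 350 = 1965
Index = 2029 / 1965 × 100 = 103.2570

103.3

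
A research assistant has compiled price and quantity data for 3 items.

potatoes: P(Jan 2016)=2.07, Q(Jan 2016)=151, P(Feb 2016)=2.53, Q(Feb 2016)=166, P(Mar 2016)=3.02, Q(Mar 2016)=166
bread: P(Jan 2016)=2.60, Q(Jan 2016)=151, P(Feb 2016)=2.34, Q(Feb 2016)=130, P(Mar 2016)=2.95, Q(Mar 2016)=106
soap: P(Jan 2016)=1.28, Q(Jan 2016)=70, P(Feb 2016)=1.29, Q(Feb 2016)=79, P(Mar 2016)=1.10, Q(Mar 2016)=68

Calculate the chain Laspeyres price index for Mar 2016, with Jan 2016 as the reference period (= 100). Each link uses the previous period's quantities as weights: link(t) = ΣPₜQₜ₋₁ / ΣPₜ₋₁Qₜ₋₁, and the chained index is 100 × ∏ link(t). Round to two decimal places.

122.20

Link Jan 2016→Feb 2016:
ΣP(Feb 2016)Q(Jan 2016) = 2.53×151 + 2.34×151 + 1.29×70 = 382.03 + 353.34 + 90.3 = 825.67
ΣP(Jan 2016)Q(Jan 2016) = 2.07×151 + 2.60×151 + 1.28×70 = 312.57 + 392.6 + 89.6 = 794.77
link = 825.67/794.77 = 1.038879
Link Feb 2016→Mar 2016:
ΣP(Mar 2016)Q(Feb 2016) = 3.02×166 + 2.95×130 + 1.10×79 = 501.32 + 383.5 + 86.9 = 971.72
ΣP(Feb 2016)Q(Feb 2016) = 2.53×166 + 2.34×130 + 1.29×79 = 419.98 + 304.2 + 101.91 = 826.09
link = 971.72/826.09 = 1.176288
Chained index = 100 × 1.038879 × 1.176288 = 122.2021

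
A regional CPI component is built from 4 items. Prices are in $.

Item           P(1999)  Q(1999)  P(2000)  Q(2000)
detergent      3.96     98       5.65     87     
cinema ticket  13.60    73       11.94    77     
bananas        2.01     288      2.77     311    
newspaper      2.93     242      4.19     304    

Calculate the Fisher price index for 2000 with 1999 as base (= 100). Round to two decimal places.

121.63

Laspeyres component (base-period weights):
ΣP(2000)Q(1999) = 5.65×98 + 11.94×73 + 2.77×288 + 4.19×242 = 553.7 + 871.62 + 797.76 + 1013.98 = 3237.06
ΣP(1999)Q(1999) = 3.96×98 + 13.60×73 + 2.01×288 + 2.93×242 = 388.08 + 992.8 + 578.88 + 709.06 = 2668.82
L = 3237.06 / 2668.82 × 100 = 121.2918
Paasche component (current-period weights):
ΣP(2000)Q(2000) = 5.65×87 + 11.94×77 + 2.77×311 + 4.19×304 = 491.55 + 919.38 + 861.47 + 1273.76 = 3546.16
ΣP(1999)Q(2000) = 3.96×87 + 13.60×77 + 2.01×311 + 2.93×304 = 344.52 + 1047.2 + 625.11 + 890.72 = 2907.55
P = 3546.16 / 2907.55 × 100 = 121.9639
Fisher = √(L × P) = √(121.2918 × 121.9639) = 121.6274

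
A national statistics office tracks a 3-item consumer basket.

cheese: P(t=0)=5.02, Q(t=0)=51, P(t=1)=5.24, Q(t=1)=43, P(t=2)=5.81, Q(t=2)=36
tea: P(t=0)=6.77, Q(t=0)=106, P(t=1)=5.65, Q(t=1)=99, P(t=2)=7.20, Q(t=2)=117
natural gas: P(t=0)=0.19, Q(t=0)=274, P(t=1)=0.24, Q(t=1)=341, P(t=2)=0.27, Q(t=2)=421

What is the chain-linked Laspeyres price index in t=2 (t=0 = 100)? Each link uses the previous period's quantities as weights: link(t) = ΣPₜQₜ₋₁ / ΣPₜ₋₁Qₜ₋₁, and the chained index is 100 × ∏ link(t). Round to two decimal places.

110.59

Link t=0→t=1:
ΣP(t=1)Q(t=0) = 5.24×51 + 5.65×106 + 0.24×274 = 267.24 + 598.9 + 65.76 = 931.9
ΣP(t=0)Q(t=0) = 5.02×51 + 6.77×106 + 0.19×274 = 256.02 + 717.62 + 52.06 = 1025.7
link = 931.9/1025.7 = 0.908550
Link t=1→t=2:
ΣP(t=2)Q(t=1) = 5.81×43 + 7.20×99 + 0.27×341 = 249.83 + 712.8 + 92.07 = 1054.7
ΣP(t=1)Q(t=1) = 5.24×43 + 5.65×99 + 0.24×341 = 225.32 + 559.35 + 81.84 = 866.51
link = 1054.7/866.51 = 1.217182
Chained index = 100 × 0.908550 × 1.217182 = 110.5871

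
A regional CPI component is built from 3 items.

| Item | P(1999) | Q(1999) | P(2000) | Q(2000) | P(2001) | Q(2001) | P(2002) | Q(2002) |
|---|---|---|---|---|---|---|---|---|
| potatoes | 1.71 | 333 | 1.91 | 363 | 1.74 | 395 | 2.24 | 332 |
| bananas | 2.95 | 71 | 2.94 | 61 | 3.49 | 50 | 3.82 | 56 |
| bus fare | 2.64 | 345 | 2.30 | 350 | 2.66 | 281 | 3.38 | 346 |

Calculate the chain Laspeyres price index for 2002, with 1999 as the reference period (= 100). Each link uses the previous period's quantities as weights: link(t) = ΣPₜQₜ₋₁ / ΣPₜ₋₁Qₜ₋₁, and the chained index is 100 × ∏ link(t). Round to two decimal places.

Link 1999→2000:
ΣP(2000)Q(1999) = 1.91×333 + 2.94×71 + 2.30×345 = 636.03 + 208.74 + 793.5 = 1638.27
ΣP(1999)Q(1999) = 1.71×333 + 2.95×71 + 2.64×345 = 569.43 + 209.45 + 910.8 = 1689.68
link = 1638.27/1689.68 = 0.969574
Link 2000→2001:
ΣP(2001)Q(2000) = 1.74×363 + 3.49×61 + 2.66×350 = 631.62 + 212.89 + 931 = 1775.51
ΣP(2000)Q(2000) = 1.91×363 + 2.94×61 + 2.30×350 = 693.33 + 179.34 + 805 = 1677.67
link = 1775.51/1677.67 = 1.058319
Link 2001→2002:
ΣP(2002)Q(2001) = 2.24×395 + 3.82×50 + 3.38×281 = 884.8 + 191 + 949.78 = 2025.58
ΣP(2001)Q(2001) = 1.74×395 + 3.49×50 + 2.66×281 = 687.3 + 174.5 + 747.46 = 1609.26
link = 2025.58/1609.26 = 1.258703
Chained index = 100 × 0.969574 × 1.058319 × 1.258703 = 129.1578

129.16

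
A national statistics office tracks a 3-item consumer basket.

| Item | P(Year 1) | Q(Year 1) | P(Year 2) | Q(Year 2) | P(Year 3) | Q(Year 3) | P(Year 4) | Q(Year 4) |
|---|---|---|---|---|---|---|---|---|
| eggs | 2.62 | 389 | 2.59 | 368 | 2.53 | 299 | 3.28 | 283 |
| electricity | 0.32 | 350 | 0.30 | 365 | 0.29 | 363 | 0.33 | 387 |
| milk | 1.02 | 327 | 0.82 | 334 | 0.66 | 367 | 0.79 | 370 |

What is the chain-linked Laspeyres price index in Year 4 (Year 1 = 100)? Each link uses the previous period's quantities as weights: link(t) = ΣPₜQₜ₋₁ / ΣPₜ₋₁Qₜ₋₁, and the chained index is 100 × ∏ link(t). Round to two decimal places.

Link Year 1→Year 2:
ΣP(Year 2)Q(Year 1) = 2.59×389 + 0.30×350 + 0.82×327 = 1007.51 + 105 + 268.14 = 1380.65
ΣP(Year 1)Q(Year 1) = 2.62×389 + 0.32×350 + 1.02×327 = 1019.18 + 112 + 333.54 = 1464.72
link = 1380.65/1464.72 = 0.942603
Link Year 2→Year 3:
ΣP(Year 3)Q(Year 2) = 2.53×368 + 0.29×365 + 0.66×334 = 931.04 + 105.85 + 220.44 = 1257.33
ΣP(Year 2)Q(Year 2) = 2.59×368 + 0.30×365 + 0.82×334 = 953.12 + 109.5 + 273.88 = 1336.5
link = 1257.33/1336.5 = 0.940763
Link Year 3→Year 4:
ΣP(Year 4)Q(Year 3) = 3.28×299 + 0.33×363 + 0.79×367 = 980.72 + 119.79 + 289.93 = 1390.44
ΣP(Year 3)Q(Year 3) = 2.53×299 + 0.29×363 + 0.66×367 = 756.47 + 105.27 + 242.22 = 1103.96
link = 1390.44/1103.96 = 1.259502
Chained index = 100 × 0.942603 × 0.940763 × 1.259502 = 111.6884

111.69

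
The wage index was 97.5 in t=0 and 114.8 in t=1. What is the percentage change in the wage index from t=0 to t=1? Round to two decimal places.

Change = (114.8 − 97.5) / 97.5 × 100
       = 17.3 / 97.5 × 100 = 17.7436%

17.74%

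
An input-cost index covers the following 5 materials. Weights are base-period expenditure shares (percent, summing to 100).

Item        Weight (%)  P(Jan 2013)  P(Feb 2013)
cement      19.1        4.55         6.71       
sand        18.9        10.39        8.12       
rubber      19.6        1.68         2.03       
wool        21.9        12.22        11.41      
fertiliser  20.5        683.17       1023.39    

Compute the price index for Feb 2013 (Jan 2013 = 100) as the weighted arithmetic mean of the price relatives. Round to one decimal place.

cement: 19.1 × (6.71/4.55) = 19.1 × 1.474725 = 28.1673
sand: 18.9 × (8.12/10.39) = 18.9 × 0.781521 = 14.7707
rubber: 19.6 × (2.03/1.68) = 19.6 × 1.208333 = 23.6833
wool: 21.9 × (11.41/12.22) = 21.9 × 0.933715 = 20.4484
fertiliser: 20.5 × (1023.39/683.17) = 20.5 × 1.498002 = 30.7090
Index = Σ wᵢ·(p₁ᵢ/p₀ᵢ) = 28.1673 + 14.7707 + 23.6833 + 20.4484 + 30.7090 = 117.7787

117.8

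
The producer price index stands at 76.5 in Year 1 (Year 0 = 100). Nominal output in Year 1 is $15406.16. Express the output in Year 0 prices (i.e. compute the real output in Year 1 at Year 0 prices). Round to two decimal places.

20138.77

Real = Nominal ÷ (Index/100) = 15406.16 ÷ (76.5/100)
     = 15406.16 ÷ 0.765 = 20138.7712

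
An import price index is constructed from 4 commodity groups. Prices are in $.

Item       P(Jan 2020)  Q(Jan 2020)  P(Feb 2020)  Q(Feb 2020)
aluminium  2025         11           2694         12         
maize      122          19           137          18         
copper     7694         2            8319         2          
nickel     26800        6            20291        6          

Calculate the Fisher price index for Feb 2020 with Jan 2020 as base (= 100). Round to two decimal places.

Laspeyres component (base-period weights):
ΣP(Feb 2020)Q(Jan 2020) = 2694×11 + 137×19 + 8319×2 + 20291×6 = 29634 + 2603 + 16638 + 121746 = 170621
ΣP(Jan 2020)Q(Jan 2020) = 2025×11 + 122×19 + 7694×2 + 26800×6 = 22275 + 2318 + 15388 + 160800 = 200781
L = 170621 / 200781 × 100 = 84.9787
Paasche component (current-period weights):
ΣP(Feb 2020)Q(Feb 2020) = 2694×12 + 137×18 + 8319×2 + 20291×6 = 32328 + 2466 + 16638 + 121746 = 173178
ΣP(Jan 2020)Q(Feb 2020) = 2025×12 + 122×18 + 7694×2 + 26800×6 = 24300 + 2196 + 15388 + 160800 = 202684
P = 173178 / 202684 × 100 = 85.4424
Fisher = √(L × P) = √(84.9787 × 85.4424) = 85.2102

85.21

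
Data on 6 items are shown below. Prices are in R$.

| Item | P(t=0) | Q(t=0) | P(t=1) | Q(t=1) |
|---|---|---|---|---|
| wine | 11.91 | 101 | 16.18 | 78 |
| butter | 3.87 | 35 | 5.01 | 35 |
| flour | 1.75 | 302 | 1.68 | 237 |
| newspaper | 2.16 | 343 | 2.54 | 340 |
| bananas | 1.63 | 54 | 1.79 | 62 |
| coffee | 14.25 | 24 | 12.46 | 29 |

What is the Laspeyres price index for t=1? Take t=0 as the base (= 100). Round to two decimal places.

117.98

Laspeyres price index uses base-period quantities as weights.
ΣP(t=1)·Q(t=0) = 16.18×101 + 5.01×35 + 1.68×302 + 2.54×343 + 1.79×54 + 12.46×24 = 1634.18 + 175.35 + 507.36 + 871.22 + 96.66 + 299.04 = 3583.81
ΣP(t=0)·Q(t=0) = 11.91×101 + 3.87×35 + 1.75×302 + 2.16×343 + 1.63×54 + 14.25×24 = 1202.91 + 135.45 + 528.5 + 740.88 + 88.02 + 342 = 3037.76
Index = 3583.81 / 3037.76 × 100 = 117.9754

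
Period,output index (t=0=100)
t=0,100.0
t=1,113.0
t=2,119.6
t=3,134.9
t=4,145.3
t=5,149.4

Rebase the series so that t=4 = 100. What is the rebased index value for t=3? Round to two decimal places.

92.84

Rebased(t=3) = 134.9 / 145.3 × 100 = 92.8424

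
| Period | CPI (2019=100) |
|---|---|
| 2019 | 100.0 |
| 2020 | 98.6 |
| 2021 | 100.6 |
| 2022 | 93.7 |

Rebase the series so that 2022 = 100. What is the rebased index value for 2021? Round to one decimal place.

Rebased(2021) = 100.6 / 93.7 × 100 = 107.3639

107.4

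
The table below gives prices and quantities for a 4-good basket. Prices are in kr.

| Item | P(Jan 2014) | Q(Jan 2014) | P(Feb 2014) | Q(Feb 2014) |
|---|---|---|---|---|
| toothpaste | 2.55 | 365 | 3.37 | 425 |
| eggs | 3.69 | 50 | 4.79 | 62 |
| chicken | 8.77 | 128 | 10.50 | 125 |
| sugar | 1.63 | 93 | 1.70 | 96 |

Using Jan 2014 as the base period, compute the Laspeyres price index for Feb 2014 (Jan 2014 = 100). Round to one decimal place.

Laspeyres price index uses base-period quantities as weights.
ΣP(Feb 2014)·Q(Jan 2014) = 3.37×365 + 4.79×50 + 10.50×128 + 1.70×93 = 1230.05 + 239.5 + 1344 + 158.1 = 2971.65
ΣP(Jan 2014)·Q(Jan 2014) = 2.55×365 + 3.69×50 + 8.77×128 + 1.63×93 = 930.75 + 184.5 + 1122.56 + 151.59 = 2389.4
Index = 2971.65 / 2389.4 × 100 = 124.3680

124.4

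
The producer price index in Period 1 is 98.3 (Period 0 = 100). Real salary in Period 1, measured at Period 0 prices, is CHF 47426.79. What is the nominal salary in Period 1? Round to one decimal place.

46620.5

Nominal = Real × (Index/100) = 47426.79 × (98.3/100)
        = 47426.79 × 0.983 = 46620.5346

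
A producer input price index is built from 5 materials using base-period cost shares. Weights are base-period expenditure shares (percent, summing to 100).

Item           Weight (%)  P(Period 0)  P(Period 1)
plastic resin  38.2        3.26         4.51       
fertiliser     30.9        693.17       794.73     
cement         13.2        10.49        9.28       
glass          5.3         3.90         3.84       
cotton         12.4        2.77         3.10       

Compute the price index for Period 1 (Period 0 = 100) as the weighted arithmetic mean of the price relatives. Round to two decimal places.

119.05

plastic resin: 38.2 × (4.51/3.26) = 38.2 × 1.383436 = 52.8472
fertiliser: 30.9 × (794.73/693.17) = 30.9 × 1.146515 = 35.4273
cement: 13.2 × (9.28/10.49) = 13.2 × 0.884652 = 11.6774
glass: 5.3 × (3.84/3.90) = 5.3 × 0.984615 = 5.2185
cotton: 12.4 × (3.10/2.77) = 12.4 × 1.119134 = 13.8773
Index = Σ wᵢ·(p₁ᵢ/p₀ᵢ) = 52.8472 + 35.4273 + 11.6774 + 5.2185 + 13.8773 = 119.0477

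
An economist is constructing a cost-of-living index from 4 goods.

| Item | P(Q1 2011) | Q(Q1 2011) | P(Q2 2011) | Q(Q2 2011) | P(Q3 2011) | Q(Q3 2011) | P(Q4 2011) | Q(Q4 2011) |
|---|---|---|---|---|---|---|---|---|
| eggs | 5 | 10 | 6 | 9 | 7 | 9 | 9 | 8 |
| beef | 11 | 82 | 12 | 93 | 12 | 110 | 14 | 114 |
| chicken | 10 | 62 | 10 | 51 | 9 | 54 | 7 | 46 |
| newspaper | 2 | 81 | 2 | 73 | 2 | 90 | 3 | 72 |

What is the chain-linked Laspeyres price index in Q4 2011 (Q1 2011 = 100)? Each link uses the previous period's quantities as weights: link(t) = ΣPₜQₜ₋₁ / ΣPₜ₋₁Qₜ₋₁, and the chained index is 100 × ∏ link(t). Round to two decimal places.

Link Q1 2011→Q2 2011:
ΣP(Q2 2011)Q(Q1 2011) = 6×10 + 12×82 + 10×62 + 2×81 = 60 + 984 + 620 + 162 = 1826
ΣP(Q1 2011)Q(Q1 2011) = 5×10 + 11×82 + 10×62 + 2×81 = 50 + 902 + 620 + 162 = 1734
link = 1826/1734 = 1.053057
Link Q2 2011→Q3 2011:
ΣP(Q3 2011)Q(Q2 2011) = 7×9 + 12×93 + 9×51 + 2×73 = 63 + 1116 + 459 + 146 = 1784
ΣP(Q2 2011)Q(Q2 2011) = 6×9 + 12×93 + 10×51 + 2×73 = 54 + 1116 + 510 + 146 = 1826
link = 1784/1826 = 0.976999
Link Q3 2011→Q4 2011:
ΣP(Q4 2011)Q(Q3 2011) = 9×9 + 14×110 + 7×54 + 3×90 = 81 + 1540 + 378 + 270 = 2269
ΣP(Q3 2011)Q(Q3 2011) = 7×9 + 12×110 + 9×54 + 2×90 = 63 + 1320 + 486 + 180 = 2049
link = 2269/2049 = 1.107369
Chained index = 100 × 1.053057 × 0.976999 × 1.107369 = 113.9301

113.93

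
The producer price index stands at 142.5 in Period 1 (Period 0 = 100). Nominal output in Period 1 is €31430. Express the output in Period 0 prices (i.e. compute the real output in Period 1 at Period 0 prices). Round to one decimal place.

22056.1

Real = Nominal ÷ (Index/100) = 31430 ÷ (142.5/100)
     = 31430 ÷ 1.425 = 22056.1404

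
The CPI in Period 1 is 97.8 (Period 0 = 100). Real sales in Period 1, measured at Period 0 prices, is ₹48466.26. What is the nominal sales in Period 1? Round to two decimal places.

47400.00

Nominal = Real × (Index/100) = 48466.26 × (97.8/100)
        = 48466.26 × 0.978 = 47400.0023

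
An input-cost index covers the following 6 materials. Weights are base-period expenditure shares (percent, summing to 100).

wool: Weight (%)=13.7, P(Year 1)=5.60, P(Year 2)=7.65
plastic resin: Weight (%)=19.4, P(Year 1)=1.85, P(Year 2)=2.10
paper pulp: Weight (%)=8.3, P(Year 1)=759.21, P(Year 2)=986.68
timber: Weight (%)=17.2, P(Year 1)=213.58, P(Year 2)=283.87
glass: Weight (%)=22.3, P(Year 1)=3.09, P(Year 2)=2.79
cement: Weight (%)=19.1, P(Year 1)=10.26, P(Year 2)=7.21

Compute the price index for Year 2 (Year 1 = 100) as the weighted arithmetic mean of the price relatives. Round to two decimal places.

wool: 13.7 × (7.65/5.60) = 13.7 × 1.366071 = 18.7152
plastic resin: 19.4 × (2.10/1.85) = 19.4 × 1.135135 = 22.0216
paper pulp: 8.3 × (986.68/759.21) = 8.3 × 1.299614 = 10.7868
timber: 17.2 × (283.87/213.58) = 17.2 × 1.329104 = 22.8606
glass: 22.3 × (2.79/3.09) = 22.3 × 0.902913 = 20.1350
cement: 19.1 × (7.21/10.26) = 19.1 × 0.702729 = 13.4221
Index = Σ wᵢ·(p₁ᵢ/p₀ᵢ) = 18.7152 + 22.0216 + 10.7868 + 22.8606 + 20.1350 + 13.4221 = 107.9413

107.94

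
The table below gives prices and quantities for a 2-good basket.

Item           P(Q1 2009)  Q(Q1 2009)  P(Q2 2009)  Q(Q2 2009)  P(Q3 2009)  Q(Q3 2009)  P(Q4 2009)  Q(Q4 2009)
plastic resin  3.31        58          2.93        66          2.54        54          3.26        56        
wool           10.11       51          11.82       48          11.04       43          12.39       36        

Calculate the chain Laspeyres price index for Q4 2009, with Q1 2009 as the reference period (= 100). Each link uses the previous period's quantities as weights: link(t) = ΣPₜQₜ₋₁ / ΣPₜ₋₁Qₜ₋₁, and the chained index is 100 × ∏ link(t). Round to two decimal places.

116.00

Link Q1 2009→Q2 2009:
ΣP(Q2 2009)Q(Q1 2009) = 2.93×58 + 11.82×51 = 169.94 + 602.82 = 772.76
ΣP(Q1 2009)Q(Q1 2009) = 3.31×58 + 10.11×51 = 191.98 + 515.61 = 707.59
link = 772.76/707.59 = 1.092101
Link Q2 2009→Q3 2009:
ΣP(Q3 2009)Q(Q2 2009) = 2.54×66 + 11.04×48 = 167.64 + 529.92 = 697.56
ΣP(Q2 2009)Q(Q2 2009) = 2.93×66 + 11.82×48 = 193.38 + 567.36 = 760.74
link = 697.56/760.74 = 0.916949
Link Q3 2009→Q4 2009:
ΣP(Q4 2009)Q(Q3 2009) = 3.26×54 + 12.39×43 = 176.04 + 532.77 = 708.81
ΣP(Q3 2009)Q(Q3 2009) = 2.54×54 + 11.04×43 = 137.16 + 474.72 = 611.88
link = 708.81/611.88 = 1.158413
Chained index = 100 × 1.092101 × 0.916949 × 1.158413 = 116.0037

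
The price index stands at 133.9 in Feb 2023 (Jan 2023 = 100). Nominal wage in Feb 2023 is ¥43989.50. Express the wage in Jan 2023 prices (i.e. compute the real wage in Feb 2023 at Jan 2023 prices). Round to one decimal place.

Real = Nominal ÷ (Index/100) = 43989.50 ÷ (133.9/100)
     = 43989.50 ÷ 1.339 = 32852.5019

32852.5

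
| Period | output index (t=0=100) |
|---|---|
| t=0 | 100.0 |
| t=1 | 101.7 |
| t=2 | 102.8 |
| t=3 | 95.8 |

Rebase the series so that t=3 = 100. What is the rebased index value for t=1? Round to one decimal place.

Rebased(t=1) = 101.7 / 95.8 × 100 = 106.1587

106.2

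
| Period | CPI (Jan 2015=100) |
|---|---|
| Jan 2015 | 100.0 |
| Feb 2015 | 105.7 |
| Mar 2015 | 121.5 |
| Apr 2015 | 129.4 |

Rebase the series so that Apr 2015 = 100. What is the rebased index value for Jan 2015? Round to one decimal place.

Rebased(Jan 2015) = 100.0 / 129.4 × 100 = 77.2798

77.3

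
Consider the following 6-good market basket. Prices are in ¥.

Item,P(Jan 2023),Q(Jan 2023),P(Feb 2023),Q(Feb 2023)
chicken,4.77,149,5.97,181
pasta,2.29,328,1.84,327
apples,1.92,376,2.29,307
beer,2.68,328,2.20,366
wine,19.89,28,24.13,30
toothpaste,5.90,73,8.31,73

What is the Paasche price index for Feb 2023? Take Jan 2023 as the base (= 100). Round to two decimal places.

107.39

Paasche price index uses current-period quantities as weights.
ΣP(Feb 2023)·Q(Feb 2023) = 5.97×181 + 1.84×327 + 2.29×307 + 2.20×366 + 24.13×30 + 8.31×73 = 1080.57 + 601.68 + 703.03 + 805.2 + 723.9 + 606.63 = 4521.01
ΣP(Jan 2023)·Q(Feb 2023) = 4.77×181 + 2.29×327 + 1.92×307 + 2.68×366 + 19.89×30 + 5.90×73 = 863.37 + 748.83 + 589.44 + 980.88 + 596.7 + 430.7 = 4209.92
Index = 4521.01 / 4209.92 × 100 = 107.3895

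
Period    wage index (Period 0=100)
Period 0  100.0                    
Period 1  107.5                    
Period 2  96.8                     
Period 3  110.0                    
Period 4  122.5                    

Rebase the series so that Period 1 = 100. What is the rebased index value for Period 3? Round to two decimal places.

Rebased(Period 3) = 110.0 / 107.5 × 100 = 102.3256

102.33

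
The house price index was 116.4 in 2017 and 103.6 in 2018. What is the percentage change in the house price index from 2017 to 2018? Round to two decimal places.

-11.00%

Change = (103.6 − 116.4) / 116.4 × 100
       = -12.8 / 116.4 × 100 = -10.9966%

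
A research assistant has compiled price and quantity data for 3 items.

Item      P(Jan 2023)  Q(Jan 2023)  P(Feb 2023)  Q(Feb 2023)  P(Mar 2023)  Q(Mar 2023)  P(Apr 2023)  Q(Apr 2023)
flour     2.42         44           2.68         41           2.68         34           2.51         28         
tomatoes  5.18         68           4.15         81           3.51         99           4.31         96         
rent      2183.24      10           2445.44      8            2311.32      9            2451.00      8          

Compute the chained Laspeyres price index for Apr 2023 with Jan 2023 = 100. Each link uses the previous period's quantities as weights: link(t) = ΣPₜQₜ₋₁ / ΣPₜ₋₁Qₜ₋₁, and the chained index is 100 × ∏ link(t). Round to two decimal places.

Link Jan 2023→Feb 2023:
ΣP(Feb 2023)Q(Jan 2023) = 2.68×44 + 4.15×68 + 2445.44×10 = 117.92 + 282.2 + 24454.4 = 24854.52
ΣP(Jan 2023)Q(Jan 2023) = 2.42×44 + 5.18×68 + 2183.24×10 = 106.48 + 352.24 + 21832.4 = 22291.12
link = 24854.52/22291.12 = 1.114996
Link Feb 2023→Mar 2023:
ΣP(Mar 2023)Q(Feb 2023) = 2.68×41 + 3.51×81 + 2311.32×8 = 109.88 + 284.31 + 18490.56 = 18884.75
ΣP(Feb 2023)Q(Feb 2023) = 2.68×41 + 4.15×81 + 2445.44×8 = 109.88 + 336.15 + 19563.52 = 20009.55
link = 18884.75/20009.55 = 0.943787
Link Mar 2023→Apr 2023:
ΣP(Apr 2023)Q(Mar 2023) = 2.51×34 + 4.31×99 + 2451.00×9 = 85.34 + 426.69 + 22059 = 22571.03
ΣP(Mar 2023)Q(Mar 2023) = 2.68×34 + 3.51×99 + 2311.32×9 = 91.12 + 347.49 + 20801.88 = 21240.49
link = 22571.03/21240.49 = 1.062642
Chained index = 100 × 1.114996 × 0.943787 × 1.062642 = 111.8238

111.82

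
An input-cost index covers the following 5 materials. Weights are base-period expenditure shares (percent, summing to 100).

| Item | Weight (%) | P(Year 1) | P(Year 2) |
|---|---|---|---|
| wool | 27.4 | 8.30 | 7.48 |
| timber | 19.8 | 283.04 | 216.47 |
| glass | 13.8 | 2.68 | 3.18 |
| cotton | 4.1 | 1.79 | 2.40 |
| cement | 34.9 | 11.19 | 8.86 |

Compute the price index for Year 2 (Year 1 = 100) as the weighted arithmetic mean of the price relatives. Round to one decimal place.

89.3

wool: 27.4 × (7.48/8.30) = 27.4 × 0.901205 = 24.6930
timber: 19.8 × (216.47/283.04) = 19.8 × 0.764804 = 15.1431
glass: 13.8 × (3.18/2.68) = 13.8 × 1.186567 = 16.3746
cotton: 4.1 × (2.40/1.79) = 4.1 × 1.340782 = 5.4972
cement: 34.9 × (8.86/11.19) = 34.9 × 0.791778 = 27.6331
Index = Σ wᵢ·(p₁ᵢ/p₀ᵢ) = 24.6930 + 15.1431 + 16.3746 + 5.4972 + 27.6331 = 89.3410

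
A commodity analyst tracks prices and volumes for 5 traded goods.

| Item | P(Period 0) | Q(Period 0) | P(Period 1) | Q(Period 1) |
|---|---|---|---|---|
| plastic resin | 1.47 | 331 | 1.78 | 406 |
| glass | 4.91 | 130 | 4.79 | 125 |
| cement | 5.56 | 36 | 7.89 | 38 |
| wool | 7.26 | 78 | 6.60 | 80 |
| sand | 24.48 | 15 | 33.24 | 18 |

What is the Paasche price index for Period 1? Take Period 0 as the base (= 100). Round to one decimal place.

112.5

Paasche price index uses current-period quantities as weights.
ΣP(Period 1)·Q(Period 1) = 1.78×406 + 4.79×125 + 7.89×38 + 6.60×80 + 33.24×18 = 722.68 + 598.75 + 299.82 + 528 + 598.32 = 2747.57
ΣP(Period 0)·Q(Period 1) = 1.47×406 + 4.91×125 + 5.56×38 + 7.26×80 + 24.48×18 = 596.82 + 613.75 + 211.28 + 580.8 + 440.64 = 2443.29
Index = 2747.57 / 2443.29 × 100 = 112.4537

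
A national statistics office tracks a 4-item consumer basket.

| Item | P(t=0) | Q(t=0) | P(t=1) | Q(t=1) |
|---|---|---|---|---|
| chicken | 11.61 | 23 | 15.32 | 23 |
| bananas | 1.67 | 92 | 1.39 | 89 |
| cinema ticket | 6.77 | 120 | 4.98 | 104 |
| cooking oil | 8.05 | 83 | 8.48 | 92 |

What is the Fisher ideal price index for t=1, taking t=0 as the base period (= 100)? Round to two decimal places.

Laspeyres component (base-period weights):
ΣP(t=1)Q(t=0) = 15.32×23 + 1.39×92 + 4.98×120 + 8.48×83 = 352.36 + 127.88 + 597.6 + 703.84 = 1781.68
ΣP(t=0)Q(t=0) = 11.61×23 + 1.67×92 + 6.77×120 + 8.05×83 = 267.03 + 153.64 + 812.4 + 668.15 = 1901.22
L = 1781.68 / 1901.22 × 100 = 93.7125
Paasche component (current-period weights):
ΣP(t=1)Q(t=1) = 15.32×23 + 1.39×89 + 4.98×104 + 8.48×92 = 352.36 + 123.71 + 517.92 + 780.16 = 1774.15
ΣP(t=0)Q(t=1) = 11.61×23 + 1.67×89 + 6.77×104 + 8.05×92 = 267.03 + 148.63 + 704.08 + 740.6 = 1860.34
P = 1774.15 / 1860.34 × 100 = 95.3670
Fisher = √(L × P) = √(93.7125 × 95.3670) = 94.5361

94.54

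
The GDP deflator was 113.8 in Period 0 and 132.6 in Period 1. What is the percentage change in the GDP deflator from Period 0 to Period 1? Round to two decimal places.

16.52%

Change = (132.6 − 113.8) / 113.8 × 100
       = 18.8 / 113.8 × 100 = 16.5202%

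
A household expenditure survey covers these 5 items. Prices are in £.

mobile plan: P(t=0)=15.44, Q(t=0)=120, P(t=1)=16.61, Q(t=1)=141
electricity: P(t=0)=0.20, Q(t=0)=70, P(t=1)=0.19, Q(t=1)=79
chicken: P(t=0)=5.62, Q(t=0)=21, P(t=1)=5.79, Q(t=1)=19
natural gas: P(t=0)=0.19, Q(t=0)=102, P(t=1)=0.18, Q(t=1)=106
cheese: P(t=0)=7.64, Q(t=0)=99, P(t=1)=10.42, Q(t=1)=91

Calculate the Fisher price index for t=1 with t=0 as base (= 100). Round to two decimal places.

114.51

Laspeyres component (base-period weights):
ΣP(t=1)Q(t=0) = 16.61×120 + 0.19×70 + 5.79×21 + 0.18×102 + 10.42×99 = 1993.2 + 13.3 + 121.59 + 18.36 + 1031.58 = 3178.03
ΣP(t=0)Q(t=0) = 15.44×120 + 0.20×70 + 5.62×21 + 0.19×102 + 7.64×99 = 1852.8 + 14 + 118.02 + 19.38 + 756.36 = 2760.56
L = 3178.03 / 2760.56 × 100 = 115.1227
Paasche component (current-period weights):
ΣP(t=1)Q(t=1) = 16.61×141 + 0.19×79 + 5.79×19 + 0.18×106 + 10.42×91 = 2342.01 + 15.01 + 110.01 + 19.08 + 948.22 = 3434.33
ΣP(t=0)Q(t=1) = 15.44×141 + 0.20×79 + 5.62×19 + 0.19×106 + 7.64×91 = 2177.04 + 15.8 + 106.78 + 20.14 + 695.24 = 3015
P = 3434.33 / 3015 × 100 = 113.9081
Fisher = √(L × P) = √(115.1227 × 113.9081) = 114.5138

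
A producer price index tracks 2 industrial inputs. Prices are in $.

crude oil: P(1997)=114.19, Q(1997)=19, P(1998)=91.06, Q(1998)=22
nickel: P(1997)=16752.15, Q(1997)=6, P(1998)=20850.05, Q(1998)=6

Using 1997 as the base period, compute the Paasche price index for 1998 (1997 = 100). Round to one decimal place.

Paasche price index uses current-period quantities as weights.
ΣP(1998)·Q(1998) = 91.06×22 + 20850.05×6 = 2003.32 + 125100.3 = 127103.62
ΣP(1997)·Q(1998) = 114.19×22 + 16752.15×6 = 2512.18 + 100512.9 = 103025.08
Index = 127103.62 / 103025.08 × 100 = 123.3715

123.4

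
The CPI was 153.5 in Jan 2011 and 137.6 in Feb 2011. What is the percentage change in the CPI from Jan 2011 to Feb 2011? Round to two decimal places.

Change = (137.6 − 153.5) / 153.5 × 100
       = -15.9 / 153.5 × 100 = -10.3583%

-10.36%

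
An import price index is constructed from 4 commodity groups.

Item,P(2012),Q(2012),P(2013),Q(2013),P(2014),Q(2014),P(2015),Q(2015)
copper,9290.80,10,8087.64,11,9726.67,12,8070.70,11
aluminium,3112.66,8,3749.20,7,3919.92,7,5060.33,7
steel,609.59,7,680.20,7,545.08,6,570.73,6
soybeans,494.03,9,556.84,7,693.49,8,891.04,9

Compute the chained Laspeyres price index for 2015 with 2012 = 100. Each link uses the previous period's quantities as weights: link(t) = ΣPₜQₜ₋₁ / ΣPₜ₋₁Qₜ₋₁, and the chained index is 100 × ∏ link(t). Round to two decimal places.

102.85

Link 2012→2013:
ΣP(2013)Q(2012) = 8087.64×10 + 3749.20×8 + 680.20×7 + 556.84×9 = 80876.4 + 29993.6 + 4761.4 + 5011.56 = 120642.96
ΣP(2012)Q(2012) = 9290.80×10 + 3112.66×8 + 609.59×7 + 494.03×9 = 92908 + 24901.28 + 4267.13 + 4446.27 = 126522.68
link = 120642.96/126522.68 = 0.953528
Link 2013→2014:
ΣP(2014)Q(2013) = 9726.67×11 + 3919.92×7 + 545.08×7 + 693.49×7 = 106993.37 + 27439.44 + 3815.56 + 4854.43 = 143102.8
ΣP(2013)Q(2013) = 8087.64×11 + 3749.20×7 + 680.20×7 + 556.84×7 = 88964.04 + 26244.4 + 4761.4 + 3897.88 = 123867.72
link = 143102.8/123867.72 = 1.155287
Link 2014→2015:
ΣP(2015)Q(2014) = 8070.70×12 + 5060.33×7 + 570.73×6 + 891.04×8 = 96848.4 + 35422.31 + 3424.38 + 7128.32 = 142823.41
ΣP(2014)Q(2014) = 9726.67×12 + 3919.92×7 + 545.08×6 + 693.49×8 = 116720.04 + 27439.44 + 3270.48 + 5547.92 = 152977.88
link = 142823.41/152977.88 = 0.933621
Chained index = 100 × 0.953528 × 1.155287 × 0.933621 = 102.8476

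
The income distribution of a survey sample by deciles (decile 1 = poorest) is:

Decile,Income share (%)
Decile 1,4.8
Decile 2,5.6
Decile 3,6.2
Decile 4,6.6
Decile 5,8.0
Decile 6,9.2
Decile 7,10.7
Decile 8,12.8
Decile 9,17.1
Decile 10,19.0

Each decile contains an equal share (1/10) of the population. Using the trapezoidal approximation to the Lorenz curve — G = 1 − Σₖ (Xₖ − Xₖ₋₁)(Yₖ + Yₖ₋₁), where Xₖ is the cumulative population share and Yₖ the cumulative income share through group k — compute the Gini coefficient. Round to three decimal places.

Cumulative income shares Yₖ: 0.0480, 0.1040, 0.1660, 0.2320, 0.3120, 0.4040, 0.5110, 0.6390, 0.8100, 1.0000
Σ (Xₖ−Xₖ₋₁)(Yₖ+Yₖ₋₁) = (1/10)(0.0480+0.0000) + (1/10)(0.1040+0.0480) + (1/10)(0.1660+0.1040) + (1/10)(0.2320+0.1660) + (1/10)(0.3120+0.2320) + (1/10)(0.4040+0.3120) + (1/10)(0.5110+0.4040) + (1/10)(0.6390+0.5110) + (1/10)(0.8100+0.6390) + (1/10)(1.0000+0.8100)
  = 0.0048 + 0.0152 + 0.0270 + 0.0398 + 0.0544 + 0.0716 + 0.0915 + 0.1150 + 0.1449 + 0.1810 = 0.7452
G = 1 − 0.7452 = 0.2548

0.255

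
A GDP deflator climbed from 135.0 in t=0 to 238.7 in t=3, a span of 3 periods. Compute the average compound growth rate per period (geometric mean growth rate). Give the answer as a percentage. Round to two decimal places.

20.92%

Growth factor = (238.7/135.0)^(1/3) = (1.768148)^(1/3) = 1.209222
Growth rate = 1.209222 − 1 = 0.209222 = 20.9222%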